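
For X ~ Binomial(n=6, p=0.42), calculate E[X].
2.5200

We have X ~ Binomial(n=6, p=0.42).

For a Binomial distribution with n=6, p=0.42:
E[X] = 2.5200

This is the expected (average) value of X.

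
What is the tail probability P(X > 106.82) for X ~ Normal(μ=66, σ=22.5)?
0.034822

We have X ~ Normal(μ=66, σ=22.5).

P(X > 106.82) = 1 - P(X ≤ 106.82)
                = 1 - F(106.82)
                = 1 - 0.965178
                = 0.034822

So there's approximately a 3.5% chance that X exceeds 106.82.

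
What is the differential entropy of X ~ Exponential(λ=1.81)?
0.4067 nats

We have X ~ Exponential(λ=1.81).

The differential entropy measures the uncertainty or information content of the distribution.

For an Exponential distribution with λ=1.81:
h(X) = 0.4067 nats

(In bits, this would be 0.5867 bits.)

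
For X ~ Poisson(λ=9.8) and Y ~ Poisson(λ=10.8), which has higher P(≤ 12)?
X has higher probability (P(X ≤ 12) = 0.8101 > P(Y ≤ 12) = 0.7104)

Compute P(≤ 12) for each distribution:

X ~ Poisson(λ=9.8):
P(X ≤ 12) = 0.8101

Y ~ Poisson(λ=10.8):
P(Y ≤ 12) = 0.7104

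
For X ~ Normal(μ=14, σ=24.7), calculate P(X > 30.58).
0.251029

We have X ~ Normal(μ=14, σ=24.7).

P(X > 30.58) = 1 - P(X ≤ 30.58)
                = 1 - F(30.58)
                = 1 - 0.748971
                = 0.251029

So there's approximately a 25.1% chance that X exceeds 30.58.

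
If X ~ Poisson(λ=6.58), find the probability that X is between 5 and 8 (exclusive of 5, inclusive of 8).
0.424462

We have X ~ Poisson(λ=6.58).

To find P(5 < X ≤ 8), we use:
P(5 < X ≤ 8) = P(X ≤ 8) - P(X ≤ 5)
                 = F(8) - F(5)
                 = 0.781981 - 0.357519
                 = 0.424462

So there's approximately a 42.4% chance that X falls in this range.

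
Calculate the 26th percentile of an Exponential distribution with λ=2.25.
0.1338

We have X ~ Exponential(λ=2.25).

We want to find x such that P(X ≤ x) = 0.26.

This is the 26th percentile, which means 26% of values fall below this point.

Using the inverse CDF (quantile function):
x = F⁻¹(0.26) = 0.1338

Verification: P(X ≤ 0.1338) = 0.26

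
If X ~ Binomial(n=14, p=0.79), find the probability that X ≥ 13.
0.174125

We have X ~ Binomial(n=14, p=0.79).

For discrete distributions, P(X ≥ 13) = 1 - P(X ≤ 12).

P(X ≤ 12) = 0.825875
P(X ≥ 13) = 1 - 0.825875 = 0.174125

So there's approximately a 17.4% chance that X is at least 13.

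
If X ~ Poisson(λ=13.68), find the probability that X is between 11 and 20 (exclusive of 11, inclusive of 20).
0.672674

We have X ~ Poisson(λ=13.68).

To find P(11 < X ≤ 20), we use:
P(11 < X ≤ 20) = P(X ≤ 20) - P(X ≤ 11)
                 = F(20) - F(11)
                 = 0.960628 - 0.287954
                 = 0.672674

So there's approximately a 67.3% chance that X falls in this range.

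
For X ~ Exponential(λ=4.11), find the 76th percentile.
0.3472

We have X ~ Exponential(λ=4.11).

We want to find x such that P(X ≤ x) = 0.76.

This is the 76th percentile, which means 76% of values fall below this point.

Using the inverse CDF (quantile function):
x = F⁻¹(0.76) = 0.3472

Verification: P(X ≤ 0.3472) = 0.76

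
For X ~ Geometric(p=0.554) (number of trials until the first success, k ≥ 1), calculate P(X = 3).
0.110199

We have X ~ Geometric(p=0.554) (number of trials until the first success, k ≥ 1).

For a Geometric distribution, the PMF gives us the probability of each outcome.

Using the PMF formula:
P(X = 3) = 0.110199

Rounded to 4 decimal places: 0.1102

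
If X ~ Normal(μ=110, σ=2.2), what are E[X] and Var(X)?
E[X] = 110.0000, Var(X) = 4.8400

We have X ~ Normal(μ=110, σ=2.2).

For a Normal distribution with μ=110, σ=2.2:

Expected value:
E[X] = 110.0000

Variance:
Var(X) = 4.8400

Standard deviation:
σ = √Var(X) = 2.2000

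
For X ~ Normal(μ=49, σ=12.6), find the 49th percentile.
48.6841

We have X ~ Normal(μ=49, σ=12.6).

We want to find x such that P(X ≤ x) = 0.49.

This is the 49th percentile, which means 49% of values fall below this point.

Using the inverse CDF (quantile function):
x = F⁻¹(0.49) = 48.6841

Verification: P(X ≤ 48.6841) = 0.49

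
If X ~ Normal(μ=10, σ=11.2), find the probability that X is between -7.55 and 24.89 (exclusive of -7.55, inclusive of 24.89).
0.849591

We have X ~ Normal(μ=10, σ=11.2).

To find P(-7.55 < X ≤ 24.89), we use:
P(-7.55 < X ≤ 24.89) = P(X ≤ 24.89) - P(X ≤ -7.55)
                 = F(24.89) - F(-7.55)
                 = 0.908153 - 0.058562
                 = 0.849591

So there's approximately a 85.0% chance that X falls in this range.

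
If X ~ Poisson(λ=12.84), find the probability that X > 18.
0.063675

We have X ~ Poisson(λ=12.84).

P(X > 18) = 1 - P(X ≤ 18)
                = 1 - F(18)
                = 1 - 0.936325
                = 0.063675

So there's approximately a 6.4% chance that X exceeds 18.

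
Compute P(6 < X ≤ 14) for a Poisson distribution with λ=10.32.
0.787586

We have X ~ Poisson(λ=10.32).

To find P(6 < X ≤ 14), we use:
P(6 < X ≤ 14) = P(X ≤ 14) - P(X ≤ 6)
                 = F(14) - F(6)
                 = 0.898806 - 0.111220
                 = 0.787586

So there's approximately a 78.8% chance that X falls in this range.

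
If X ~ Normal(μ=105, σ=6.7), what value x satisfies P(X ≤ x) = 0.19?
99.1181

We have X ~ Normal(μ=105, σ=6.7).

We want to find x such that P(X ≤ x) = 0.19.

This is the 19th percentile, which means 19% of values fall below this point.

Using the inverse CDF (quantile function):
x = F⁻¹(0.19) = 99.1181

Verification: P(X ≤ 99.1181) = 0.19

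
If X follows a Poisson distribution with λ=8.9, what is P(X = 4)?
0.035656

We have X ~ Poisson(λ=8.9).

For a Poisson distribution, the PMF gives us the probability of each outcome.

Using the PMF formula:
P(X = 4) = 0.035656

Rounded to 4 decimal places: 0.0357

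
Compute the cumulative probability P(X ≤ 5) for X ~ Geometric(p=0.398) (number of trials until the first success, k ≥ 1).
0.920935

We have X ~ Geometric(p=0.398) (number of trials until the first success, k ≥ 1).

The CDF gives us P(X ≤ k).

Using the CDF:
P(X ≤ 5) = 0.920935

This means there's approximately a 92.1% chance that X is at most 5.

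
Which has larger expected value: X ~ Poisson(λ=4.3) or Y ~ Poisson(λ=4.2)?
X has larger mean (4.3000 > 4.2000)

Compute the expected value for each distribution:

X ~ Poisson(λ=4.3):
E[X] = 4.3000

Y ~ Poisson(λ=4.2):
E[Y] = 4.2000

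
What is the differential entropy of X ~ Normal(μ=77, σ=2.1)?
2.1609 nats

We have X ~ Normal(μ=77, σ=2.1).

The differential entropy measures the uncertainty or information content of the distribution.

For a Normal distribution with μ=77, σ=2.1:
h(X) = 2.1609 nats

(In bits, this would be 3.1175 bits.)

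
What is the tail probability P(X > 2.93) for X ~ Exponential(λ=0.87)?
0.078152

We have X ~ Exponential(λ=0.87).

P(X > 2.93) = 1 - P(X ≤ 2.93)
                = 1 - F(2.93)
                = 1 - 0.921848
                = 0.078152

So there's approximately a 7.8% chance that X exceeds 2.93.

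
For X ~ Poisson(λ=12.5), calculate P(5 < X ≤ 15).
0.791206

We have X ~ Poisson(λ=12.5).

To find P(5 < X ≤ 15), we use:
P(5 < X ≤ 15) = P(X ≤ 15) - P(X ≤ 5)
                 = F(15) - F(5)
                 = 0.806029 - 0.014823
                 = 0.791206

So there's approximately a 79.1% chance that X falls in this range.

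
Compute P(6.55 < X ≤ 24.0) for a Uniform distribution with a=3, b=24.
0.830952

We have X ~ Uniform(a=3, b=24).

To find P(6.55 < X ≤ 24.0), we use:
P(6.55 < X ≤ 24.0) = P(X ≤ 24.0) - P(X ≤ 6.55)
                 = F(24.0) - F(6.55)
                 = 1.000000 - 0.169048
                 = 0.830952

So there's approximately a 83.1% chance that X falls in this range.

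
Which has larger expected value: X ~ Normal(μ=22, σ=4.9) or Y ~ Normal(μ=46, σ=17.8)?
Y has larger mean (46.0000 > 22.0000)

Compute the expected value for each distribution:

X ~ Normal(μ=22, σ=4.9):
E[X] = 22.0000

Y ~ Normal(μ=46, σ=17.8):
E[Y] = 46.0000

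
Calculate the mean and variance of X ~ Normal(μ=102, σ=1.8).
E[X] = 102.0000, Var(X) = 3.2400

We have X ~ Normal(μ=102, σ=1.8).

For a Normal distribution with μ=102, σ=1.8:

Expected value:
E[X] = 102.0000

Variance:
Var(X) = 3.2400

Standard deviation:
σ = √Var(X) = 1.8000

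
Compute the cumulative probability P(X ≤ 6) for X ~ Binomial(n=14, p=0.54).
0.284049

We have X ~ Binomial(n=14, p=0.54).

The CDF gives us P(X ≤ k).

Using the CDF:
P(X ≤ 6) = 0.284049

This means there's approximately a 28.4% chance that X is at most 6.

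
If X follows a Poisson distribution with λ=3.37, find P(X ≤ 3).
0.564927

We have X ~ Poisson(λ=3.37).

The CDF gives us P(X ≤ k).

Using the CDF:
P(X ≤ 3) = 0.564927

This means there's approximately a 56.5% chance that X is at most 3.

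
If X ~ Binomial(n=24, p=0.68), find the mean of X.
16.3200

We have X ~ Binomial(n=24, p=0.68).

For a Binomial distribution with n=24, p=0.68:
E[X] = 16.3200

This is the expected (average) value of X.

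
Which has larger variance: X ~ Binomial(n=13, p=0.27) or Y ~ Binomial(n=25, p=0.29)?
Y has larger variance (5.1475 > 2.5623)

Compute the variance for each distribution:

X ~ Binomial(n=13, p=0.27):
Var(X) = 2.5623

Y ~ Binomial(n=25, p=0.29):
Var(Y) = 5.1475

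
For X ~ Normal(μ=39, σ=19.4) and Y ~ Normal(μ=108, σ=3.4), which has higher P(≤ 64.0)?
X has higher probability (P(X ≤ 64.0) = 0.9012 > P(Y ≤ 64.0) = 0.0000)

Compute P(≤ 64.0) for each distribution:

X ~ Normal(μ=39, σ=19.4):
P(X ≤ 64.0) = 0.9012

Y ~ Normal(μ=108, σ=3.4):
P(Y ≤ 64.0) = 0.0000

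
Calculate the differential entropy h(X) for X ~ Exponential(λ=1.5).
0.5945 nats

We have X ~ Exponential(λ=1.5).

The differential entropy measures the uncertainty or information content of the distribution.

For an Exponential distribution with λ=1.5:
h(X) = 0.5945 nats

(In bits, this would be 0.8577 bits.)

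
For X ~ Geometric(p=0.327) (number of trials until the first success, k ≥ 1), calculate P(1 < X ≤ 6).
0.580084

We have X ~ Geometric(p=0.327) (number of trials until the first success, k ≥ 1).

To find P(1 < X ≤ 6), we use:
P(1 < X ≤ 6) = P(X ≤ 6) - P(X ≤ 1)
                 = F(6) - F(1)
                 = 0.907084 - 0.327000
                 = 0.580084

So there's approximately a 58.0% chance that X falls in this range.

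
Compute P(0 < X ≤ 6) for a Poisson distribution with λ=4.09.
0.863000

We have X ~ Poisson(λ=4.09).

To find P(0 < X ≤ 6), we use:
P(0 < X ≤ 6) = P(X ≤ 6) - P(X ≤ 0)
                 = F(6) - F(0)
                 = 0.879739 - 0.016739
                 = 0.863000

So there's approximately a 86.3% chance that X falls in this range.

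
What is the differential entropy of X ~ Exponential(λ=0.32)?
2.1394 nats

We have X ~ Exponential(λ=0.32).

The differential entropy measures the uncertainty or information content of the distribution.

For an Exponential distribution with λ=0.32:
h(X) = 2.1394 nats

(In bits, this would be 3.0866 bits.)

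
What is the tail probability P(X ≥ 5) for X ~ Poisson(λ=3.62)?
0.297390

We have X ~ Poisson(λ=3.62).

For discrete distributions, P(X ≥ 5) = 1 - P(X ≤ 4).

P(X ≤ 4) = 0.702610
P(X ≥ 5) = 1 - 0.702610 = 0.297390

So there's approximately a 29.7% chance that X is at least 5.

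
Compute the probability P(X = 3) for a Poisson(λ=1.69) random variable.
0.148440

We have X ~ Poisson(λ=1.69).

For a Poisson distribution, the PMF gives us the probability of each outcome.

Using the PMF formula:
P(X = 3) = 0.148440

Rounded to 4 decimal places: 0.1484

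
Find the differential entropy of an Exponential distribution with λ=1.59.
0.5363 nats

We have X ~ Exponential(λ=1.59).

The differential entropy measures the uncertainty or information content of the distribution.

For an Exponential distribution with λ=1.59:
h(X) = 0.5363 nats

(In bits, this would be 0.7737 bits.)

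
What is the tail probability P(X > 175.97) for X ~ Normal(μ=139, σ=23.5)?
0.057837

We have X ~ Normal(μ=139, σ=23.5).

P(X > 175.97) = 1 - P(X ≤ 175.97)
                = 1 - F(175.97)
                = 1 - 0.942163
                = 0.057837

So there's approximately a 5.8% chance that X exceeds 175.97.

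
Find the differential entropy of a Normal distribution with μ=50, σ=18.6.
4.3421 nats

We have X ~ Normal(μ=50, σ=18.6).

The differential entropy measures the uncertainty or information content of the distribution.

For a Normal distribution with μ=50, σ=18.6:
h(X) = 4.3421 nats

(In bits, this would be 6.2643 bits.)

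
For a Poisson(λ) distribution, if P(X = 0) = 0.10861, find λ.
λ = 2.2200

For a Poisson(λ) distribution, the PMF at 0 is:
P(X = 0) = λ^0 e^(-λ) / 0! = e^(-λ)

Given P(X = 0) = 0.10861:
e^(-λ) = 0.10861
-λ = ln(0.10861)
λ = -ln(0.10861) = 2.2200

Verification: e^(-2.2200) = 0.10861 ✓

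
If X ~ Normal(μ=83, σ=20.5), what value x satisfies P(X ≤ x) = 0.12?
58.9128

We have X ~ Normal(μ=83, σ=20.5).

We want to find x such that P(X ≤ x) = 0.12.

This is the 12th percentile, which means 12% of values fall below this point.

Using the inverse CDF (quantile function):
x = F⁻¹(0.12) = 58.9128

Verification: P(X ≤ 58.9128) = 0.12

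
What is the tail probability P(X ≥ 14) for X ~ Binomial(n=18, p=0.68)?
0.269104

We have X ~ Binomial(n=18, p=0.68).

For discrete distributions, P(X ≥ 14) = 1 - P(X ≤ 13).

P(X ≤ 13) = 0.730896
P(X ≥ 14) = 1 - 0.730896 = 0.269104

So there's approximately a 26.9% chance that X is at least 14.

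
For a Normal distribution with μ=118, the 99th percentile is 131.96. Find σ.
σ = 6.0008

For X ~ Normal(μ, σ), the p-th percentile satisfies x = μ + z_p × σ,
where z_p = Φ⁻¹(p) is the standard normal quantile.

Step 1: z_{0.99} = Φ⁻¹(0.99) = 2.3263

Step 2: Solve for σ:
131.96 = 118 + 2.3263 × σ
σ = (131.96 - 118) / 2.3263
σ = 13.96 / 2.3263
σ = 6.0008

Verification: μ + z × σ = 118 + 2.3263 × 6.0008 = 131.96 ✓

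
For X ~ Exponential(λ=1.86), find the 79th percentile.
0.8391

We have X ~ Exponential(λ=1.86).

We want to find x such that P(X ≤ x) = 0.79.

This is the 79th percentile, which means 79% of values fall below this point.

Using the inverse CDF (quantile function):
x = F⁻¹(0.79) = 0.8391

Verification: P(X ≤ 0.8391) = 0.79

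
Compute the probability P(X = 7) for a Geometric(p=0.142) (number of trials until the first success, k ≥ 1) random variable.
0.056652

We have X ~ Geometric(p=0.142) (number of trials until the first success, k ≥ 1).

For a Geometric distribution, the PMF gives us the probability of each outcome.

Using the PMF formula:
P(X = 7) = 0.056652

Rounded to 4 decimal places: 0.0567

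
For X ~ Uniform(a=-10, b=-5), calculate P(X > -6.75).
0.350000

We have X ~ Uniform(a=-10, b=-5).

P(X > -6.75) = 1 - P(X ≤ -6.75)
                = 1 - F(-6.75)
                = 1 - 0.650000
                = 0.350000

So there's approximately a 35.0% chance that X exceeds -6.75.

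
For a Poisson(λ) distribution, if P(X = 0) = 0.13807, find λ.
λ = 1.9800

For a Poisson(λ) distribution, the PMF at 0 is:
P(X = 0) = λ^0 e^(-λ) / 0! = e^(-λ)

Given P(X = 0) = 0.13807:
e^(-λ) = 0.13807
-λ = ln(0.13807)
λ = -ln(0.13807) = 1.9800

Verification: e^(-1.9800) = 0.13807 ✓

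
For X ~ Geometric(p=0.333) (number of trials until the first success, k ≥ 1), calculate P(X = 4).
0.098815

We have X ~ Geometric(p=0.333) (number of trials until the first success, k ≥ 1).

For a Geometric distribution, the PMF gives us the probability of each outcome.

Using the PMF formula:
P(X = 4) = 0.098815

Rounded to 4 decimal places: 0.0988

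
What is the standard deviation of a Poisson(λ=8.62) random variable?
2.9360

We have X ~ Poisson(λ=8.62).

For a Poisson distribution with λ=8.62:
σ = √Var(X) = 2.9360

The standard deviation is the square root of the variance.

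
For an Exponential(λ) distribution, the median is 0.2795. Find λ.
λ = 2.4800

For X ~ Exponential(λ), the CDF is F(x) = 1 - e^(-λx).
The median m satisfies F(m) = 0.5:
1 - e^(-λm) = 0.5
e^(-λm) = 0.5
λm = ln(2)
m = ln(2) / λ

Given m = 0.2795:
λ = ln(2) / 0.2795 = 0.693147 / 0.2795 = 2.4800

Verification: ln(2) / 2.4800 = 0.2795 ✓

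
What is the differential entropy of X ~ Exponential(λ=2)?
0.3069 nats

We have X ~ Exponential(λ=2).

The differential entropy measures the uncertainty or information content of the distribution.

For an Exponential distribution with λ=2:
h(X) = 0.3069 nats

(In bits, this would be 0.4427 bits.)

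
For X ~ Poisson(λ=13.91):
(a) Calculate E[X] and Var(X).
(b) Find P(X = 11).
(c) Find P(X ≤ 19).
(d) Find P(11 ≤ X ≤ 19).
(a) E[X] = 13.9100, Var(X) = 13.9100
(b) P(X = 11) = 0.085982
(c) P(X ≤ 19) = 0.927113
(d) P(11 ≤ X ≤ 19) = 0.745389

We have X ~ Poisson(λ=13.91).

(a) Moments:
E[X] = 13.9100
Var(X) = 13.9100
σ = √Var(X) = 3.7296

(b) Point probability using PMF:
P(X = 11) = 0.085982

(c) Cumulative probability using CDF:
P(X ≤ 19) = F(19) = 0.927113

(d) Range probability:
P(11 ≤ X ≤ 19) = P(X ≤ 19) - P(X ≤ 10)
                   = F(19) - F(10)
                   = 0.927113 - 0.181724
                   = 0.745389

This means approximately 74.5% of outcomes fall in the interval [11, 19].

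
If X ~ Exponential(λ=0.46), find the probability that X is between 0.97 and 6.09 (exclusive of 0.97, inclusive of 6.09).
0.579331

We have X ~ Exponential(λ=0.46).

To find P(0.97 < X ≤ 6.09), we use:
P(0.97 < X ≤ 6.09) = P(X ≤ 6.09) - P(X ≤ 0.97)
                 = F(6.09) - F(0.97)
                 = 0.939275 - 0.359944
                 = 0.579331

So there's approximately a 57.9% chance that X falls in this range.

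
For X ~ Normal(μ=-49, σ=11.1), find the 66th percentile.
-44.4217

We have X ~ Normal(μ=-49, σ=11.1).

We want to find x such that P(X ≤ x) = 0.66.

This is the 66th percentile, which means 66% of values fall below this point.

Using the inverse CDF (quantile function):
x = F⁻¹(0.66) = -44.4217

Verification: P(X ≤ -44.4217) = 0.66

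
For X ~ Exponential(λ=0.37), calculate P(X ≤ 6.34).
0.904229

We have X ~ Exponential(λ=0.37).

The CDF gives us P(X ≤ k).

Using the CDF:
P(X ≤ 6.34) = 0.904229

This means there's approximately a 90.4% chance that X is at most 6.34.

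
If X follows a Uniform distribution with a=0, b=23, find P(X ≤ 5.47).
0.237826

We have X ~ Uniform(a=0, b=23).

The CDF gives us P(X ≤ k).

Using the CDF:
P(X ≤ 5.47) = 0.237826

This means there's approximately a 23.8% chance that X is at most 5.47.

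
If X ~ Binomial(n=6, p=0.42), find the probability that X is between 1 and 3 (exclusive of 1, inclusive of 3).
0.588544

We have X ~ Binomial(n=6, p=0.42).

To find P(1 < X ≤ 3), we use:
P(1 < X ≤ 3) = P(X ≤ 3) - P(X ≤ 1)
                 = F(3) - F(1)
                 = 0.792014 - 0.203471
                 = 0.588544

So there's approximately a 58.9% chance that X falls in this range.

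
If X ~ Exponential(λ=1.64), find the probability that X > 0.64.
0.350078

We have X ~ Exponential(λ=1.64).

P(X > 0.64) = 1 - P(X ≤ 0.64)
                = 1 - F(0.64)
                = 1 - 0.649922
                = 0.350078

So there's approximately a 35.0% chance that X exceeds 0.64.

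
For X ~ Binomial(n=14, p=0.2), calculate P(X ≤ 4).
0.870160

We have X ~ Binomial(n=14, p=0.2).

The CDF gives us P(X ≤ k).

Using the CDF:
P(X ≤ 4) = 0.870160

This means there's approximately a 87.0% chance that X is at most 4.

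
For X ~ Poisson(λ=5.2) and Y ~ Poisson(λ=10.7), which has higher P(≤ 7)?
X has higher probability (P(X ≤ 7) = 0.8449 > P(Y ≤ 7) = 0.1636)

Compute P(≤ 7) for each distribution:

X ~ Poisson(λ=5.2):
P(X ≤ 7) = 0.8449

Y ~ Poisson(λ=10.7):
P(Y ≤ 7) = 0.1636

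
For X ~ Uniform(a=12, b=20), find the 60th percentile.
16.8000

We have X ~ Uniform(a=12, b=20).

We want to find x such that P(X ≤ x) = 0.6.

This is the 60th percentile, which means 60% of values fall below this point.

Using the inverse CDF (quantile function):
x = F⁻¹(0.6) = 16.8000

Verification: P(X ≤ 16.8000) = 0.6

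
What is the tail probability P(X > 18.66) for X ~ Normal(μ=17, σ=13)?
0.449196

We have X ~ Normal(μ=17, σ=13).

P(X > 18.66) = 1 - P(X ≤ 18.66)
                = 1 - F(18.66)
                = 1 - 0.550804
                = 0.449196

So there's approximately a 44.9% chance that X exceeds 18.66.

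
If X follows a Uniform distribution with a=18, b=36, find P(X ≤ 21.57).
0.198333

We have X ~ Uniform(a=18, b=36).

The CDF gives us P(X ≤ k).

Using the CDF:
P(X ≤ 21.57) = 0.198333

This means there's approximately a 19.8% chance that X is at most 21.57.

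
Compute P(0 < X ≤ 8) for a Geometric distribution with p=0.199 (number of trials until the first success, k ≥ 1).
0.830543

We have X ~ Geometric(p=0.199) (number of trials until the first success, k ≥ 1).

To find P(0 < X ≤ 8), we use:
P(0 < X ≤ 8) = P(X ≤ 8) - P(X ≤ 0)
                 = F(8) - F(0)
                 = 0.830543 - 0.000000
                 = 0.830543

So there's approximately a 83.1% chance that X falls in this range.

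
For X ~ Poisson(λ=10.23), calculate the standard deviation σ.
3.1984

We have X ~ Poisson(λ=10.23).

For a Poisson distribution with λ=10.23:
σ = √Var(X) = 3.1984

The standard deviation is the square root of the variance.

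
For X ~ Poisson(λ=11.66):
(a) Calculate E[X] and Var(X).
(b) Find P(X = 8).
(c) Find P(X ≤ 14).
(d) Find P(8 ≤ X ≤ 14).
(a) E[X] = 11.6600, Var(X) = 11.6600
(b) P(X = 8) = 0.073147
(c) P(X ≤ 14) = 0.801879
(d) P(8 ≤ X ≤ 14) = 0.696435

We have X ~ Poisson(λ=11.66).

(a) Moments:
E[X] = 11.6600
Var(X) = 11.6600
σ = √Var(X) = 3.4147

(b) Point probability using PMF:
P(X = 8) = 0.073147

(c) Cumulative probability using CDF:
P(X ≤ 14) = F(14) = 0.801879

(d) Range probability:
P(8 ≤ X ≤ 14) = P(X ≤ 14) - P(X ≤ 7)
                   = F(14) - F(7)
                   = 0.801879 - 0.105444
                   = 0.696435

This means approximately 69.6% of outcomes fall in the interval [8, 14].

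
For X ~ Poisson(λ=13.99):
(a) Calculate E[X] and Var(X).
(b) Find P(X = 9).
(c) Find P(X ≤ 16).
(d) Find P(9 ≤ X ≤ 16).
(a) E[X] = 13.9900, Var(X) = 13.9900
(b) P(X = 9) = 0.047513
(c) P(X ≤ 16) = 0.756783
(d) P(9 ≤ X ≤ 16) = 0.694422

We have X ~ Poisson(λ=13.99).

(a) Moments:
E[X] = 13.9900
Var(X) = 13.9900
σ = √Var(X) = 3.7403

(b) Point probability using PMF:
P(X = 9) = 0.047513

(c) Cumulative probability using CDF:
P(X ≤ 16) = F(16) = 0.756783

(d) Range probability:
P(9 ≤ X ≤ 16) = P(X ≤ 16) - P(X ≤ 8)
                   = F(16) - F(8)
                   = 0.756783 - 0.062360
                   = 0.694422

This means approximately 69.4% of outcomes fall in the interval [9, 16].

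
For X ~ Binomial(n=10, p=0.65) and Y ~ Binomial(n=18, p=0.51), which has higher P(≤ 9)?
X has higher probability (P(X ≤ 9) = 0.9865 > P(Y ≤ 9) = 0.5591)

Compute P(≤ 9) for each distribution:

X ~ Binomial(n=10, p=0.65):
P(X ≤ 9) = 0.9865

Y ~ Binomial(n=18, p=0.51):
P(Y ≤ 9) = 0.5591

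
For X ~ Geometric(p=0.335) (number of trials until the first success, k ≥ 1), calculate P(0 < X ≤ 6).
0.913517

We have X ~ Geometric(p=0.335) (number of trials until the first success, k ≥ 1).

To find P(0 < X ≤ 6), we use:
P(0 < X ≤ 6) = P(X ≤ 6) - P(X ≤ 0)
                 = F(6) - F(0)
                 = 0.913517 - 0.000000
                 = 0.913517

So there's approximately a 91.4% chance that X falls in this range.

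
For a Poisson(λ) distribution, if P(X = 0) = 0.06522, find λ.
λ = 2.7300

For a Poisson(λ) distribution, the PMF at 0 is:
P(X = 0) = λ^0 e^(-λ) / 0! = e^(-λ)

Given P(X = 0) = 0.06522:
e^(-λ) = 0.06522
-λ = ln(0.06522)
λ = -ln(0.06522) = 2.7300

Verification: e^(-2.7300) = 0.06522 ✓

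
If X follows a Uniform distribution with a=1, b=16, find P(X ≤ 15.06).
0.937333

We have X ~ Uniform(a=1, b=16).

The CDF gives us P(X ≤ k).

Using the CDF:
P(X ≤ 15.06) = 0.937333

This means there's approximately a 93.7% chance that X is at most 15.06.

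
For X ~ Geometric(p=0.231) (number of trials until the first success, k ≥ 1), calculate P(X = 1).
0.231000

We have X ~ Geometric(p=0.231) (number of trials until the first success, k ≥ 1).

For a Geometric distribution, the PMF gives us the probability of each outcome.

Using the PMF formula:
P(X = 1) = 0.231000

Rounded to 4 decimal places: 0.2310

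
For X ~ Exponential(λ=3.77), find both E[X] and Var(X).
E[X] = 0.2653, Var(X) = 0.0704

We have X ~ Exponential(λ=3.77).

For an Exponential distribution with λ=3.77:

Expected value:
E[X] = 0.2653

Variance:
Var(X) = 0.0704

Standard deviation:
σ = √Var(X) = 0.2653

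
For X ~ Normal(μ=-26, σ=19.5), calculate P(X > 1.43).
0.079763

We have X ~ Normal(μ=-26, σ=19.5).

P(X > 1.43) = 1 - P(X ≤ 1.43)
                = 1 - F(1.43)
                = 1 - 0.920237
                = 0.079763

So there's approximately a 8.0% chance that X exceeds 1.43.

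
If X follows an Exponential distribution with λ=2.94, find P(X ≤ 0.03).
0.084422

We have X ~ Exponential(λ=2.94).

The CDF gives us P(X ≤ k).

Using the CDF:
P(X ≤ 0.03) = 0.084422

This means there's approximately a 8.4% chance that X is at most 0.03.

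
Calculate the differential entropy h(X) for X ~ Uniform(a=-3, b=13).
2.7726 nats

We have X ~ Uniform(a=-3, b=13).

The differential entropy measures the uncertainty or information content of the distribution.

For a Uniform distribution with a=-3, b=13:
h(X) = 2.7726 nats

(In bits, this would be 4.0000 bits.)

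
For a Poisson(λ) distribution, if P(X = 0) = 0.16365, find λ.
λ = 1.8100

For a Poisson(λ) distribution, the PMF at 0 is:
P(X = 0) = λ^0 e^(-λ) / 0! = e^(-λ)

Given P(X = 0) = 0.16365:
e^(-λ) = 0.16365
-λ = ln(0.16365)
λ = -ln(0.16365) = 1.8100

Verification: e^(-1.8100) = 0.16365 ✓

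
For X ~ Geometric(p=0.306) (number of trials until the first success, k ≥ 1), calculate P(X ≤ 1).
0.306000

We have X ~ Geometric(p=0.306) (number of trials until the first success, k ≥ 1).

The CDF gives us P(X ≤ k).

Using the CDF:
P(X ≤ 1) = 0.306000

This means there's approximately a 30.6% chance that X is at most 1.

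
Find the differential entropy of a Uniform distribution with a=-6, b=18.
3.1781 nats

We have X ~ Uniform(a=-6, b=18).

The differential entropy measures the uncertainty or information content of the distribution.

For a Uniform distribution with a=-6, b=18:
h(X) = 3.1781 nats

(In bits, this would be 4.5850 bits.)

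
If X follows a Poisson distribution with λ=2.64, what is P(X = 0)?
0.071361

We have X ~ Poisson(λ=2.64).

For a Poisson distribution, the PMF gives us the probability of each outcome.

Using the PMF formula:
P(X = 0) = 0.071361

Rounded to 4 decimal places: 0.0714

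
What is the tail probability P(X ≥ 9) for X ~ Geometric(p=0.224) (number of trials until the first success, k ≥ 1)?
0.131490

We have X ~ Geometric(p=0.224) (number of trials until the first success, k ≥ 1).

For discrete distributions, P(X ≥ 9) = 1 - P(X ≤ 8).

P(X ≤ 8) = 0.868510
P(X ≥ 9) = 1 - 0.868510 = 0.131490

So there's approximately a 13.1% chance that X is at least 9.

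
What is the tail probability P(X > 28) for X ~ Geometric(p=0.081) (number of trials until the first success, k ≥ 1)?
0.093936

We have X ~ Geometric(p=0.081) (number of trials until the first success, k ≥ 1).

P(X > 28) = 1 - P(X ≤ 28)
                = 1 - F(28)
                = 1 - 0.906064
                = 0.093936

So there's approximately a 9.4% chance that X exceeds 28.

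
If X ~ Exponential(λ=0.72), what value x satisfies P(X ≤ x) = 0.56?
1.1403

We have X ~ Exponential(λ=0.72).

We want to find x such that P(X ≤ x) = 0.56.

This is the 56th percentile, which means 56% of values fall below this point.

Using the inverse CDF (quantile function):
x = F⁻¹(0.56) = 1.1403

Verification: P(X ≤ 1.1403) = 0.56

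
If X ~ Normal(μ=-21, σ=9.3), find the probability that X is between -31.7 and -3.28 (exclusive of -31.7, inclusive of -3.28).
0.846673

We have X ~ Normal(μ=-21, σ=9.3).

To find P(-31.7 < X ≤ -3.28), we use:
P(-31.7 < X ≤ -3.28) = P(X ≤ -3.28) - P(X ≤ -31.7)
                 = F(-3.28) - F(-31.7)
                 = 0.971634 - 0.124961
                 = 0.846673

So there's approximately a 84.7% chance that X falls in this range.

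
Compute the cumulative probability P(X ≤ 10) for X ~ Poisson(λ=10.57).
0.512101

We have X ~ Poisson(λ=10.57).

The CDF gives us P(X ≤ k).

Using the CDF:
P(X ≤ 10) = 0.512101

This means there's approximately a 51.2% chance that X is at most 10.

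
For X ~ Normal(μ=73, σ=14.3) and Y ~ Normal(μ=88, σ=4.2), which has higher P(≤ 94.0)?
X has higher probability (P(X ≤ 94.0) = 0.9290 > P(Y ≤ 94.0) = 0.9234)

Compute P(≤ 94.0) for each distribution:

X ~ Normal(μ=73, σ=14.3):
P(X ≤ 94.0) = 0.9290

Y ~ Normal(μ=88, σ=4.2):
P(Y ≤ 94.0) = 0.9234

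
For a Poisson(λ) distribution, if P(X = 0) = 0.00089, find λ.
λ = 7.0243

For a Poisson(λ) distribution, the PMF at 0 is:
P(X = 0) = λ^0 e^(-λ) / 0! = e^(-λ)

Given P(X = 0) = 0.00089:
e^(-λ) = 0.00089
-λ = ln(0.00089)
λ = -ln(0.00089) = 7.0243

Verification: e^(-7.0243) = 0.00089 ✓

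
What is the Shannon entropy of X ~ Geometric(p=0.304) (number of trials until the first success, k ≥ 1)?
2.0204 nats

We have X ~ Geometric(p=0.304) (number of trials until the first success, k ≥ 1).

The Shannon entropy measures the uncertainty or information content of the distribution.

For a Geometric distribution with p=0.304 (number of trials until the first success, k ≥ 1):
H(X) = 2.0204 nats

(In bits, this would be 2.9149 bits.)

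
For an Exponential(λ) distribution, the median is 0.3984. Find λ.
λ = 1.7398

For X ~ Exponential(λ), the CDF is F(x) = 1 - e^(-λx).
The median m satisfies F(m) = 0.5:
1 - e^(-λm) = 0.5
e^(-λm) = 0.5
λm = ln(2)
m = ln(2) / λ

Given m = 0.3984:
λ = ln(2) / 0.3984 = 0.693147 / 0.3984 = 1.7398

Verification: ln(2) / 1.7398 = 0.3984 ✓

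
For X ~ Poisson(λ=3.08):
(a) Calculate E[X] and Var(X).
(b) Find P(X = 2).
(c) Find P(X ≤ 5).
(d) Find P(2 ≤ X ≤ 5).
(a) E[X] = 3.0800, Var(X) = 3.0800
(b) P(X = 2) = 0.217994
(c) P(X ≤ 5) = 0.907803
(d) P(2 ≤ X ≤ 5) = 0.720289

We have X ~ Poisson(λ=3.08).

(a) Moments:
E[X] = 3.0800
Var(X) = 3.0800
σ = √Var(X) = 1.7550

(b) Point probability using PMF:
P(X = 2) = 0.217994

(c) Cumulative probability using CDF:
P(X ≤ 5) = F(5) = 0.907803

(d) Range probability:
P(2 ≤ X ≤ 5) = P(X ≤ 5) - P(X ≤ 1)
                   = F(5) - F(1)
                   = 0.907803 - 0.187514
                   = 0.720289

This means approximately 72.0% of outcomes fall in the interval [2, 5].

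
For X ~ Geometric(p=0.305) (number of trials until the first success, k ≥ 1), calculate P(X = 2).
0.211975

We have X ~ Geometric(p=0.305) (number of trials until the first success, k ≥ 1).

For a Geometric distribution, the PMF gives us the probability of each outcome.

Using the PMF formula:
P(X = 2) = 0.211975

Rounded to 4 decimal places: 0.2120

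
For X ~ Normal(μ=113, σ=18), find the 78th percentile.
126.8995

We have X ~ Normal(μ=113, σ=18).

We want to find x such that P(X ≤ x) = 0.78.

This is the 78th percentile, which means 78% of values fall below this point.

Using the inverse CDF (quantile function):
x = F⁻¹(0.78) = 126.8995

Verification: P(X ≤ 126.8995) = 0.78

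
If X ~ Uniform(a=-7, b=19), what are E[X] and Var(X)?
E[X] = 6.0000, Var(X) = 56.3333

We have X ~ Uniform(a=-7, b=19).

For a Uniform distribution with a=-7, b=19:

Expected value:
E[X] = 6.0000

Variance:
Var(X) = 56.3333

Standard deviation:
σ = √Var(X) = 7.5056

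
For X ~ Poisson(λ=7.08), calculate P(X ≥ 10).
0.177708

We have X ~ Poisson(λ=7.08).

For discrete distributions, P(X ≥ 10) = 1 - P(X ≤ 9).

P(X ≤ 9) = 0.822292
P(X ≥ 10) = 1 - 0.822292 = 0.177708

So there's approximately a 17.8% chance that X is at least 10.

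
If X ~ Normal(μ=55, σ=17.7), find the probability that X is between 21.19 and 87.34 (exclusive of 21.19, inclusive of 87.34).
0.938103

We have X ~ Normal(μ=55, σ=17.7).

To find P(21.19 < X ≤ 87.34), we use:
P(21.19 < X ≤ 87.34) = P(X ≤ 87.34) - P(X ≤ 21.19)
                 = F(87.34) - F(21.19)
                 = 0.966159 - 0.028056
                 = 0.938103

So there's approximately a 93.8% chance that X falls in this range.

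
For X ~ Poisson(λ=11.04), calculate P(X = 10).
0.118937

We have X ~ Poisson(λ=11.04).

For a Poisson distribution, the PMF gives us the probability of each outcome.

Using the PMF formula:
P(X = 10) = 0.118937

Rounded to 4 decimal places: 0.1189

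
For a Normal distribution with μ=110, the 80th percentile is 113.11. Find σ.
σ = 3.6952

For X ~ Normal(μ, σ), the p-th percentile satisfies x = μ + z_p × σ,
where z_p = Φ⁻¹(p) is the standard normal quantile.

Step 1: z_{0.8} = Φ⁻¹(0.8) = 0.8416

Step 2: Solve for σ:
113.11 = 110 + 0.8416 × σ
σ = (113.11 - 110) / 0.8416
σ = 3.11 / 0.8416
σ = 3.6952

Verification: μ + z × σ = 110 + 0.8416 × 3.6952 = 113.11 ✓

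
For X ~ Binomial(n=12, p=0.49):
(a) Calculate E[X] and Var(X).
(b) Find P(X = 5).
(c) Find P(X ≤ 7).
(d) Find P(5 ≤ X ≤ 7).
(a) E[X] = 5.8800, Var(X) = 2.9988
(b) P(X = 5) = 0.200769
(c) P(X ≤ 7) = 0.824906
(d) P(5 ≤ X ≤ 7) = 0.611145

We have X ~ Binomial(n=12, p=0.49).

(a) Moments:
E[X] = 5.8800
Var(X) = 2.9988
σ = √Var(X) = 1.7317

(b) Point probability using PMF:
P(X = 5) = 0.200769

(c) Cumulative probability using CDF:
P(X ≤ 7) = F(7) = 0.824906

(d) Range probability:
P(5 ≤ X ≤ 7) = P(X ≤ 7) - P(X ≤ 4)
                   = F(7) - F(4)
                   = 0.824906 - 0.213761
                   = 0.611145

This means approximately 61.1% of outcomes fall in the interval [5, 7].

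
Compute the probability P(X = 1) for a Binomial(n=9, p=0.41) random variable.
0.054180

We have X ~ Binomial(n=9, p=0.41).

For a Binomial distribution, the PMF gives us the probability of each outcome.

Using the PMF formula:
P(X = 1) = 0.054180

Rounded to 4 decimal places: 0.0542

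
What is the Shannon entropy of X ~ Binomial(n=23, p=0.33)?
2.2298 nats

We have X ~ Binomial(n=23, p=0.33).

The Shannon entropy measures the uncertainty or information content of the distribution.

For a Binomial distribution with n=23, p=0.33:
H(X) = 2.2298 nats

(In bits, this would be 3.2169 bits.)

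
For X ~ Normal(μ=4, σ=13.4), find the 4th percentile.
-19.4592

We have X ~ Normal(μ=4, σ=13.4).

We want to find x such that P(X ≤ x) = 0.04.

This is the 4th percentile, which means 4% of values fall below this point.

Using the inverse CDF (quantile function):
x = F⁻¹(0.04) = -19.4592

Verification: P(X ≤ -19.4592) = 0.04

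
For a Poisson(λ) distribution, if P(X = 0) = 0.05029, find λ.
λ = 2.9899

For a Poisson(λ) distribution, the PMF at 0 is:
P(X = 0) = λ^0 e^(-λ) / 0! = e^(-λ)

Given P(X = 0) = 0.05029:
e^(-λ) = 0.05029
-λ = ln(0.05029)
λ = -ln(0.05029) = 2.9899

Verification: e^(-2.9899) = 0.05029 ✓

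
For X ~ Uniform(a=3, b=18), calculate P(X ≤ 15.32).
0.821333

We have X ~ Uniform(a=3, b=18).

The CDF gives us P(X ≤ k).

Using the CDF:
P(X ≤ 15.32) = 0.821333

This means there's approximately a 82.1% chance that X is at most 15.32.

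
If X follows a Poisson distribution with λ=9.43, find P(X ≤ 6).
0.170368

We have X ~ Poisson(λ=9.43).

The CDF gives us P(X ≤ k).

Using the CDF:
P(X ≤ 6) = 0.170368

This means there's approximately a 17.0% chance that X is at most 6.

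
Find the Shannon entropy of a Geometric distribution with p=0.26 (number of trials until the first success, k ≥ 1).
2.2041 nats

We have X ~ Geometric(p=0.26) (number of trials until the first success, k ≥ 1).

The Shannon entropy measures the uncertainty or information content of the distribution.

For a Geometric distribution with p=0.26 (number of trials until the first success, k ≥ 1):
H(X) = 2.2041 nats

(In bits, this would be 3.1798 bits.)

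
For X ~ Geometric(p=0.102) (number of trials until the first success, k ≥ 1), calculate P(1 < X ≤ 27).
0.843240

We have X ~ Geometric(p=0.102) (number of trials until the first success, k ≥ 1).

To find P(1 < X ≤ 27), we use:
P(1 < X ≤ 27) = P(X ≤ 27) - P(X ≤ 1)
                 = F(27) - F(1)
                 = 0.945240 - 0.102000
                 = 0.843240

So there's approximately a 84.3% chance that X falls in this range.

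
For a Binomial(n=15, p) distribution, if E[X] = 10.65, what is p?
p = 0.71

For a Binomial(n, p) distribution:
E[X] = n × p

Given n = 15 and E[X] = 10.65:
10.65 = 15 × p
p = 10.65 / 15 = 0.71

Verification: Binomial(15, 0.71) has E[X] = 10.65 ✓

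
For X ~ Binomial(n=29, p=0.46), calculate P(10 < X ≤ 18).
0.828017

We have X ~ Binomial(n=29, p=0.46).

To find P(10 < X ≤ 18), we use:
P(10 < X ≤ 18) = P(X ≤ 18) - P(X ≤ 10)
                 = F(18) - F(10)
                 = 0.972820 - 0.144803
                 = 0.828017

So there's approximately a 82.8% chance that X falls in this range.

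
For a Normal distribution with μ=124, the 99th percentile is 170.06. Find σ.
σ = 19.7993

For X ~ Normal(μ, σ), the p-th percentile satisfies x = μ + z_p × σ,
where z_p = Φ⁻¹(p) is the standard normal quantile.

Step 1: z_{0.99} = Φ⁻¹(0.99) = 2.3263

Step 2: Solve for σ:
170.06 = 124 + 2.3263 × σ
σ = (170.06 - 124) / 2.3263
σ = 46.06 / 2.3263
σ = 19.7993

Verification: μ + z × σ = 124 + 2.3263 × 19.7993 = 170.06 ✓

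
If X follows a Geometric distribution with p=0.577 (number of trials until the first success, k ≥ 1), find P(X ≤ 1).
0.577000

We have X ~ Geometric(p=0.577) (number of trials until the first success, k ≥ 1).

The CDF gives us P(X ≤ k).

Using the CDF:
P(X ≤ 1) = 0.577000

This means there's approximately a 57.7% chance that X is at most 1.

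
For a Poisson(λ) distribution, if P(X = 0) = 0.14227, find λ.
λ = 1.9500

For a Poisson(λ) distribution, the PMF at 0 is:
P(X = 0) = λ^0 e^(-λ) / 0! = e^(-λ)

Given P(X = 0) = 0.14227:
e^(-λ) = 0.14227
-λ = ln(0.14227)
λ = -ln(0.14227) = 1.9500

Verification: e^(-1.9500) = 0.14227 ✓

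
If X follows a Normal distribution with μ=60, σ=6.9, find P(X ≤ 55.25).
0.245599

We have X ~ Normal(μ=60, σ=6.9).

The CDF gives us P(X ≤ k).

Using the CDF:
P(X ≤ 55.25) = 0.245599

This means there's approximately a 24.6% chance that X is at most 55.25.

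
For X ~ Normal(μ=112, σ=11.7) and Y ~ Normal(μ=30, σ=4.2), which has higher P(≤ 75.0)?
Y has higher probability (P(Y ≤ 75.0) = 1.0000 > P(X ≤ 75.0) = 0.0008)

Compute P(≤ 75.0) for each distribution:

X ~ Normal(μ=112, σ=11.7):
P(X ≤ 75.0) = 0.0008

Y ~ Normal(μ=30, σ=4.2):
P(Y ≤ 75.0) = 1.0000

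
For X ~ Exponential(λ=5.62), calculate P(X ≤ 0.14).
0.544701

We have X ~ Exponential(λ=5.62).

The CDF gives us P(X ≤ k).

Using the CDF:
P(X ≤ 0.14) = 0.544701

This means there's approximately a 54.5% chance that X is at most 0.14.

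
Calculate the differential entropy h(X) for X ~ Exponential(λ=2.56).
0.0600 nats

We have X ~ Exponential(λ=2.56).

The differential entropy measures the uncertainty or information content of the distribution.

For an Exponential distribution with λ=2.56:
h(X) = 0.0600 nats

(In bits, this would be 0.0866 bits.)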